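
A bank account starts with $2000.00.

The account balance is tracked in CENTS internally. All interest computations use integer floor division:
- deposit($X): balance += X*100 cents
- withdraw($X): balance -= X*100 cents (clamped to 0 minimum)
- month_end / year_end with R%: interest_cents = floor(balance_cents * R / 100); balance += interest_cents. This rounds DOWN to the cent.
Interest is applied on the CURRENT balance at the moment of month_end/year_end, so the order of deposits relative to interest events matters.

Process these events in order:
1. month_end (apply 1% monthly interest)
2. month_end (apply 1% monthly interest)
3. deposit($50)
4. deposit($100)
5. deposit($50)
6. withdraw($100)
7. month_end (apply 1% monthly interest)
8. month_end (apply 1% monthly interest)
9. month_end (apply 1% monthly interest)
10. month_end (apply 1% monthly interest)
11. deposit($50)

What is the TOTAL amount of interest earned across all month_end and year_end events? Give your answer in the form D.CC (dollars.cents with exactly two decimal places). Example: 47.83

After 1 (month_end (apply 1% monthly interest)): balance=$2020.00 total_interest=$20.00
After 2 (month_end (apply 1% monthly interest)): balance=$2040.20 total_interest=$40.20
After 3 (deposit($50)): balance=$2090.20 total_interest=$40.20
After 4 (deposit($100)): balance=$2190.20 total_interest=$40.20
After 5 (deposit($50)): balance=$2240.20 total_interest=$40.20
After 6 (withdraw($100)): balance=$2140.20 total_interest=$40.20
After 7 (month_end (apply 1% monthly interest)): balance=$2161.60 total_interest=$61.60
After 8 (month_end (apply 1% monthly interest)): balance=$2183.21 total_interest=$83.21
After 9 (month_end (apply 1% monthly interest)): balance=$2205.04 total_interest=$105.04
After 10 (month_end (apply 1% monthly interest)): balance=$2227.09 total_interest=$127.09
After 11 (deposit($50)): balance=$2277.09 total_interest=$127.09

Answer: 127.09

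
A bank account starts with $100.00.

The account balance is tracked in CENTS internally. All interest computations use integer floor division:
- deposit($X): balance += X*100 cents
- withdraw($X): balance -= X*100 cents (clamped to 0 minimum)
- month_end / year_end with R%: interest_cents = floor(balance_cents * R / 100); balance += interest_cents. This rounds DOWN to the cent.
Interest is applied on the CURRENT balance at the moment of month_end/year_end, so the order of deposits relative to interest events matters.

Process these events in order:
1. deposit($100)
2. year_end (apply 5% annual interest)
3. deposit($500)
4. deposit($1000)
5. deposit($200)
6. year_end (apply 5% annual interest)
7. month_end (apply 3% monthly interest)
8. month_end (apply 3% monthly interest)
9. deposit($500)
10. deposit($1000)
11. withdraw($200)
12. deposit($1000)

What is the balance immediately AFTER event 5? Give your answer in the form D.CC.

After 1 (deposit($100)): balance=$200.00 total_interest=$0.00
After 2 (year_end (apply 5% annual interest)): balance=$210.00 total_interest=$10.00
After 3 (deposit($500)): balance=$710.00 total_interest=$10.00
After 4 (deposit($1000)): balance=$1710.00 total_interest=$10.00
After 5 (deposit($200)): balance=$1910.00 total_interest=$10.00

Answer: 1910.00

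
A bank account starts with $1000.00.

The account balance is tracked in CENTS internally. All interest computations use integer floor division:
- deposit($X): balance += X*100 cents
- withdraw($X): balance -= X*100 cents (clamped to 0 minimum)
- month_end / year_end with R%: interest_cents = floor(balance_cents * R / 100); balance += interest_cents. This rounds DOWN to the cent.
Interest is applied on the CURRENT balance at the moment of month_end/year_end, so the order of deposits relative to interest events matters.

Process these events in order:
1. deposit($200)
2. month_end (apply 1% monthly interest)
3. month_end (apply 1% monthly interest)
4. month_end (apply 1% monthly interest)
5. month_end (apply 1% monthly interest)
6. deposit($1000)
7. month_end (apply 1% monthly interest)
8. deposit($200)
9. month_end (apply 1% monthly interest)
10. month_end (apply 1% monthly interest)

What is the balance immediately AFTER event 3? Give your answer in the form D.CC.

After 1 (deposit($200)): balance=$1200.00 total_interest=$0.00
After 2 (month_end (apply 1% monthly interest)): balance=$1212.00 total_interest=$12.00
After 3 (month_end (apply 1% monthly interest)): balance=$1224.12 total_interest=$24.12

Answer: 1224.12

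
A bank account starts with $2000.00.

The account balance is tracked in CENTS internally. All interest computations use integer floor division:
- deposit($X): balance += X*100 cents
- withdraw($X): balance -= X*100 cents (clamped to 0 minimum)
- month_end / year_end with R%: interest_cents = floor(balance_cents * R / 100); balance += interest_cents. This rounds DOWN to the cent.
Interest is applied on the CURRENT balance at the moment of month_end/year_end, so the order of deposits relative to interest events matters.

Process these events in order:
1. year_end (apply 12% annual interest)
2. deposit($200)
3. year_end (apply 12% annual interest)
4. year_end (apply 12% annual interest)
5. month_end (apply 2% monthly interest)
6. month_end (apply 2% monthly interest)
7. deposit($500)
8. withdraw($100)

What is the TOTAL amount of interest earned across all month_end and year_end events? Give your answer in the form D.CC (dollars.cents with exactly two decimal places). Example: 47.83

Answer: 984.37

Derivation:
After 1 (year_end (apply 12% annual interest)): balance=$2240.00 total_interest=$240.00
After 2 (deposit($200)): balance=$2440.00 total_interest=$240.00
After 3 (year_end (apply 12% annual interest)): balance=$2732.80 total_interest=$532.80
After 4 (year_end (apply 12% annual interest)): balance=$3060.73 total_interest=$860.73
After 5 (month_end (apply 2% monthly interest)): balance=$3121.94 total_interest=$921.94
After 6 (month_end (apply 2% monthly interest)): balance=$3184.37 total_interest=$984.37
After 7 (deposit($500)): balance=$3684.37 total_interest=$984.37
After 8 (withdraw($100)): balance=$3584.37 total_interest=$984.37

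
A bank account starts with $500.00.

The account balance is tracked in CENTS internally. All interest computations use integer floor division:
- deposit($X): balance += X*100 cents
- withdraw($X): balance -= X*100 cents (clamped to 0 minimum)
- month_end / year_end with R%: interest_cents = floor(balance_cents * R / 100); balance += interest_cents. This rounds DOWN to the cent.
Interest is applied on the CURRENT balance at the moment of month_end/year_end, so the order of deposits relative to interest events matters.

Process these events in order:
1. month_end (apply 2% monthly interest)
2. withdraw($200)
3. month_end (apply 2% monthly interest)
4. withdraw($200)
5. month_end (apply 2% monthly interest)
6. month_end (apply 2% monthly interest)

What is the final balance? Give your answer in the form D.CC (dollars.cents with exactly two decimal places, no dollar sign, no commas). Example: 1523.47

After 1 (month_end (apply 2% monthly interest)): balance=$510.00 total_interest=$10.00
After 2 (withdraw($200)): balance=$310.00 total_interest=$10.00
After 3 (month_end (apply 2% monthly interest)): balance=$316.20 total_interest=$16.20
After 4 (withdraw($200)): balance=$116.20 total_interest=$16.20
After 5 (month_end (apply 2% monthly interest)): balance=$118.52 total_interest=$18.52
After 6 (month_end (apply 2% monthly interest)): balance=$120.89 total_interest=$20.89

Answer: 120.89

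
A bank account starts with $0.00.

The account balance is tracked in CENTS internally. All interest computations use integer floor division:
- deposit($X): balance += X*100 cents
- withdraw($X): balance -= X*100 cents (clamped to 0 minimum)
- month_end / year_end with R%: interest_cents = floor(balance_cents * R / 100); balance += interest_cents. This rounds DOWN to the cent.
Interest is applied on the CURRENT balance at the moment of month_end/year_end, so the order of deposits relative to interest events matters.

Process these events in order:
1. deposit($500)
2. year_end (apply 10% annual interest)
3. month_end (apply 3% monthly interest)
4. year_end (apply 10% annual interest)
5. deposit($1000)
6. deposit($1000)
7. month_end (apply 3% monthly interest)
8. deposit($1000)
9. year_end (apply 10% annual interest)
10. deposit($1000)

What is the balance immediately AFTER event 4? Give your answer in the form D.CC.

After 1 (deposit($500)): balance=$500.00 total_interest=$0.00
After 2 (year_end (apply 10% annual interest)): balance=$550.00 total_interest=$50.00
After 3 (month_end (apply 3% monthly interest)): balance=$566.50 total_interest=$66.50
After 4 (year_end (apply 10% annual interest)): balance=$623.15 total_interest=$123.15

Answer: 623.15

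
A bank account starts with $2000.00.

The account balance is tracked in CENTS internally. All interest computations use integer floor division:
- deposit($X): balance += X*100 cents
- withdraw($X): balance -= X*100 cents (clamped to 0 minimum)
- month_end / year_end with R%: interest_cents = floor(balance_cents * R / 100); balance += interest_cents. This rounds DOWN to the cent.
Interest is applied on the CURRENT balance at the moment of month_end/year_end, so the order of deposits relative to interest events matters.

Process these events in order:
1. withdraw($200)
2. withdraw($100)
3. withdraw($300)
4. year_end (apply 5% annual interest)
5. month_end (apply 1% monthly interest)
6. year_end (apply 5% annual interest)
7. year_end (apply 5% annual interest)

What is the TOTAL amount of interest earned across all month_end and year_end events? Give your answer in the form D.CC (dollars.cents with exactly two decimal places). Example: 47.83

Answer: 236.87

Derivation:
After 1 (withdraw($200)): balance=$1800.00 total_interest=$0.00
After 2 (withdraw($100)): balance=$1700.00 total_interest=$0.00
After 3 (withdraw($300)): balance=$1400.00 total_interest=$0.00
After 4 (year_end (apply 5% annual interest)): balance=$1470.00 total_interest=$70.00
After 5 (month_end (apply 1% monthly interest)): balance=$1484.70 total_interest=$84.70
After 6 (year_end (apply 5% annual interest)): balance=$1558.93 total_interest=$158.93
After 7 (year_end (apply 5% annual interest)): balance=$1636.87 total_interest=$236.87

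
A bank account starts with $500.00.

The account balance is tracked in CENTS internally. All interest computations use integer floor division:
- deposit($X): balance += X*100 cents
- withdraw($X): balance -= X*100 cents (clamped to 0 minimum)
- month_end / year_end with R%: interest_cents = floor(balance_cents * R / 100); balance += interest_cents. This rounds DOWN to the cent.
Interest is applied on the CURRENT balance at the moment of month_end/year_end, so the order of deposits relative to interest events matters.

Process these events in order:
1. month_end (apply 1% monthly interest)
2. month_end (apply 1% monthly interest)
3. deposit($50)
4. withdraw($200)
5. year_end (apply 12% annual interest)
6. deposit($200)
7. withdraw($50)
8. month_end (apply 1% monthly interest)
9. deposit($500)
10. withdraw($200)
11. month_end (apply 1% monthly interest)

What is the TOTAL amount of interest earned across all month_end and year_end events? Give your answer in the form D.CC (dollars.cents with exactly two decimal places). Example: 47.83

After 1 (month_end (apply 1% monthly interest)): balance=$505.00 total_interest=$5.00
After 2 (month_end (apply 1% monthly interest)): balance=$510.05 total_interest=$10.05
After 3 (deposit($50)): balance=$560.05 total_interest=$10.05
After 4 (withdraw($200)): balance=$360.05 total_interest=$10.05
After 5 (year_end (apply 12% annual interest)): balance=$403.25 total_interest=$53.25
After 6 (deposit($200)): balance=$603.25 total_interest=$53.25
After 7 (withdraw($50)): balance=$553.25 total_interest=$53.25
After 8 (month_end (apply 1% monthly interest)): balance=$558.78 total_interest=$58.78
After 9 (deposit($500)): balance=$1058.78 total_interest=$58.78
After 10 (withdraw($200)): balance=$858.78 total_interest=$58.78
After 11 (month_end (apply 1% monthly interest)): balance=$867.36 total_interest=$67.36

Answer: 67.36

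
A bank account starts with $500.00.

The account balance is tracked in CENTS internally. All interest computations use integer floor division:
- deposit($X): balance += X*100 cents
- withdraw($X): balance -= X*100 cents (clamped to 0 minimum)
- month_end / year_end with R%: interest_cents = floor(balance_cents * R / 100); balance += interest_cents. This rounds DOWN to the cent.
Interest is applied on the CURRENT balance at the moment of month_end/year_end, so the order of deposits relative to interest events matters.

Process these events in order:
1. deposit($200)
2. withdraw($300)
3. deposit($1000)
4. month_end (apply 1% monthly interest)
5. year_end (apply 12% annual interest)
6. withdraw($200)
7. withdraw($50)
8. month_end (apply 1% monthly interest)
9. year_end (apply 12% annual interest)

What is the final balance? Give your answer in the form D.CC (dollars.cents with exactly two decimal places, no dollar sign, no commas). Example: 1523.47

After 1 (deposit($200)): balance=$700.00 total_interest=$0.00
After 2 (withdraw($300)): balance=$400.00 total_interest=$0.00
After 3 (deposit($1000)): balance=$1400.00 total_interest=$0.00
After 4 (month_end (apply 1% monthly interest)): balance=$1414.00 total_interest=$14.00
After 5 (year_end (apply 12% annual interest)): balance=$1583.68 total_interest=$183.68
After 6 (withdraw($200)): balance=$1383.68 total_interest=$183.68
After 7 (withdraw($50)): balance=$1333.68 total_interest=$183.68
After 8 (month_end (apply 1% monthly interest)): balance=$1347.01 total_interest=$197.01
After 9 (year_end (apply 12% annual interest)): balance=$1508.65 total_interest=$358.65

Answer: 1508.65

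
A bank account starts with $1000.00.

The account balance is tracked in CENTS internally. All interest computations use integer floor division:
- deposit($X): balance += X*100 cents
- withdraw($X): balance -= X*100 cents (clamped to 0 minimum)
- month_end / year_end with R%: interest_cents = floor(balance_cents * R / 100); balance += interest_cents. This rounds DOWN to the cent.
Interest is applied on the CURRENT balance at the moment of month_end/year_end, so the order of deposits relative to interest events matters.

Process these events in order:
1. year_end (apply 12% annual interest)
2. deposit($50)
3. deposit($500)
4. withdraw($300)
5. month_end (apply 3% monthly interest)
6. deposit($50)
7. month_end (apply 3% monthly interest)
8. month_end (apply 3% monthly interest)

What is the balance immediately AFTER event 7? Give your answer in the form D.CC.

Answer: 1504.93

Derivation:
After 1 (year_end (apply 12% annual interest)): balance=$1120.00 total_interest=$120.00
After 2 (deposit($50)): balance=$1170.00 total_interest=$120.00
After 3 (deposit($500)): balance=$1670.00 total_interest=$120.00
After 4 (withdraw($300)): balance=$1370.00 total_interest=$120.00
After 5 (month_end (apply 3% monthly interest)): balance=$1411.10 total_interest=$161.10
After 6 (deposit($50)): balance=$1461.10 total_interest=$161.10
After 7 (month_end (apply 3% monthly interest)): balance=$1504.93 total_interest=$204.93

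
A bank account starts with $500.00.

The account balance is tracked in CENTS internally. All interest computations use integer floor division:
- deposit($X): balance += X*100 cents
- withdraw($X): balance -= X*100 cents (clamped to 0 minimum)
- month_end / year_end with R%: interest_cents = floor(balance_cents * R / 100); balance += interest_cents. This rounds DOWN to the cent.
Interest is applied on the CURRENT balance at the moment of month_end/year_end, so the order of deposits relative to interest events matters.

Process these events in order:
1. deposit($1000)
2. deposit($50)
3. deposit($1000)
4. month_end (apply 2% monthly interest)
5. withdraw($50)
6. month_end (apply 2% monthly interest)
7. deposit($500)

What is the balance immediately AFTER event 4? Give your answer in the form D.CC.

Answer: 2601.00

Derivation:
After 1 (deposit($1000)): balance=$1500.00 total_interest=$0.00
After 2 (deposit($50)): balance=$1550.00 total_interest=$0.00
After 3 (deposit($1000)): balance=$2550.00 total_interest=$0.00
After 4 (month_end (apply 2% monthly interest)): balance=$2601.00 total_interest=$51.00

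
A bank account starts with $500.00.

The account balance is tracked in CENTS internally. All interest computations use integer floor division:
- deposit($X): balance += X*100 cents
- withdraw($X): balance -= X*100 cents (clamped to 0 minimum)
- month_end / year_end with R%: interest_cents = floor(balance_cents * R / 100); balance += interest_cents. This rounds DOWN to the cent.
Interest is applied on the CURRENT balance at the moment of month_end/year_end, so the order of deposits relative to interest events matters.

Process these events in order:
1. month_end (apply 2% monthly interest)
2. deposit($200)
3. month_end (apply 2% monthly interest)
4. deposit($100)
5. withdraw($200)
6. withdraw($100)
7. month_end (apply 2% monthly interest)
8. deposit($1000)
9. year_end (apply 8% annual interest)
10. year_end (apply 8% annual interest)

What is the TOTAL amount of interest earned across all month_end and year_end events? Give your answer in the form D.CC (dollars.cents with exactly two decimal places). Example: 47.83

Answer: 290.04

Derivation:
After 1 (month_end (apply 2% monthly interest)): balance=$510.00 total_interest=$10.00
After 2 (deposit($200)): balance=$710.00 total_interest=$10.00
After 3 (month_end (apply 2% monthly interest)): balance=$724.20 total_interest=$24.20
After 4 (deposit($100)): balance=$824.20 total_interest=$24.20
After 5 (withdraw($200)): balance=$624.20 total_interest=$24.20
After 6 (withdraw($100)): balance=$524.20 total_interest=$24.20
After 7 (month_end (apply 2% monthly interest)): balance=$534.68 total_interest=$34.68
After 8 (deposit($1000)): balance=$1534.68 total_interest=$34.68
After 9 (year_end (apply 8% annual interest)): balance=$1657.45 total_interest=$157.45
After 10 (year_end (apply 8% annual interest)): balance=$1790.04 total_interest=$290.04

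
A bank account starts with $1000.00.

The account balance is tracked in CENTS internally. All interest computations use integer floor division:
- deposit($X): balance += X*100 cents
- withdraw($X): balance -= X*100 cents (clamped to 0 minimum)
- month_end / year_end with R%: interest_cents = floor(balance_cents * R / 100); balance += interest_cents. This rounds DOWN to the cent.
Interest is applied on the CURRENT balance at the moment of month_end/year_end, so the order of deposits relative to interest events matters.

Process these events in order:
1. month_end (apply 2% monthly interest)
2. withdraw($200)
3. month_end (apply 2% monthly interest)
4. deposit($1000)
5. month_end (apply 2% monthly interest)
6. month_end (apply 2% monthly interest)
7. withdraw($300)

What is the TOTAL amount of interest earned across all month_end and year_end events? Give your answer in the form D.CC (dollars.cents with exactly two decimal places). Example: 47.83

Answer: 110.58

Derivation:
After 1 (month_end (apply 2% monthly interest)): balance=$1020.00 total_interest=$20.00
After 2 (withdraw($200)): balance=$820.00 total_interest=$20.00
After 3 (month_end (apply 2% monthly interest)): balance=$836.40 total_interest=$36.40
After 4 (deposit($1000)): balance=$1836.40 total_interest=$36.40
After 5 (month_end (apply 2% monthly interest)): balance=$1873.12 total_interest=$73.12
After 6 (month_end (apply 2% monthly interest)): balance=$1910.58 total_interest=$110.58
After 7 (withdraw($300)): balance=$1610.58 total_interest=$110.58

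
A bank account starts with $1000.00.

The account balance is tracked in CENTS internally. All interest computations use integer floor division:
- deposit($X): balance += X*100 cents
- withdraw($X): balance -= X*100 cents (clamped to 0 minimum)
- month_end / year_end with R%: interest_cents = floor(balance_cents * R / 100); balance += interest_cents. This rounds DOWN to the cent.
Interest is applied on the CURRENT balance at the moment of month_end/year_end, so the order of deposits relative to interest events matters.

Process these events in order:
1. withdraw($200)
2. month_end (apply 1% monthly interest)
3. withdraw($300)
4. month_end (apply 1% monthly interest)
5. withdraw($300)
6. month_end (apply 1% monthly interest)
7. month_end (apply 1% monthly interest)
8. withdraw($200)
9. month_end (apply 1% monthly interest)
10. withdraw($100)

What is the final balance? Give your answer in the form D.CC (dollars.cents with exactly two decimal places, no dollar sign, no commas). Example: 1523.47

Answer: 0.00

Derivation:
After 1 (withdraw($200)): balance=$800.00 total_interest=$0.00
After 2 (month_end (apply 1% monthly interest)): balance=$808.00 total_interest=$8.00
After 3 (withdraw($300)): balance=$508.00 total_interest=$8.00
After 4 (month_end (apply 1% monthly interest)): balance=$513.08 total_interest=$13.08
After 5 (withdraw($300)): balance=$213.08 total_interest=$13.08
After 6 (month_end (apply 1% monthly interest)): balance=$215.21 total_interest=$15.21
After 7 (month_end (apply 1% monthly interest)): balance=$217.36 total_interest=$17.36
After 8 (withdraw($200)): balance=$17.36 total_interest=$17.36
After 9 (month_end (apply 1% monthly interest)): balance=$17.53 total_interest=$17.53
After 10 (withdraw($100)): balance=$0.00 total_interest=$17.53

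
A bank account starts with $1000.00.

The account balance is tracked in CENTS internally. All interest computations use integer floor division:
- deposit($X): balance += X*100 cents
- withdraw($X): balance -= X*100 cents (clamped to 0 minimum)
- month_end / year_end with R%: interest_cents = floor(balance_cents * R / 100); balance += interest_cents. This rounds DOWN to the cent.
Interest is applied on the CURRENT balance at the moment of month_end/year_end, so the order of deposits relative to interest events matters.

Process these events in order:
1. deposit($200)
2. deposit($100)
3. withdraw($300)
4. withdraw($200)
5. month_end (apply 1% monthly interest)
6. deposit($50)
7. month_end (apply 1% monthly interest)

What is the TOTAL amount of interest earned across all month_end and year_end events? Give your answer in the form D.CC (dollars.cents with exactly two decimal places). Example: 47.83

Answer: 16.58

Derivation:
After 1 (deposit($200)): balance=$1200.00 total_interest=$0.00
After 2 (deposit($100)): balance=$1300.00 total_interest=$0.00
After 3 (withdraw($300)): balance=$1000.00 total_interest=$0.00
After 4 (withdraw($200)): balance=$800.00 total_interest=$0.00
After 5 (month_end (apply 1% monthly interest)): balance=$808.00 total_interest=$8.00
After 6 (deposit($50)): balance=$858.00 total_interest=$8.00
After 7 (month_end (apply 1% monthly interest)): balance=$866.58 total_interest=$16.58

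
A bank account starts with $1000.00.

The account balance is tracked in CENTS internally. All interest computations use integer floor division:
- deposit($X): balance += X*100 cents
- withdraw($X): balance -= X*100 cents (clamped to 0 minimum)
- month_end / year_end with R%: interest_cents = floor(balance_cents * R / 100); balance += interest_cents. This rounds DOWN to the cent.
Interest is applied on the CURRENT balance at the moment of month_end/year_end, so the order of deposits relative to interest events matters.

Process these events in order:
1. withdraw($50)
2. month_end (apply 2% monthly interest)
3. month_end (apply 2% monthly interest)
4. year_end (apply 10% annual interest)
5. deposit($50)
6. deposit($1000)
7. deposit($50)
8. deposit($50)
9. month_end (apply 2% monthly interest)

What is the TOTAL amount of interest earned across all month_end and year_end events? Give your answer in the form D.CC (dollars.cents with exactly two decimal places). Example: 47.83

Answer: 181.95

Derivation:
After 1 (withdraw($50)): balance=$950.00 total_interest=$0.00
After 2 (month_end (apply 2% monthly interest)): balance=$969.00 total_interest=$19.00
After 3 (month_end (apply 2% monthly interest)): balance=$988.38 total_interest=$38.38
After 4 (year_end (apply 10% annual interest)): balance=$1087.21 total_interest=$137.21
After 5 (deposit($50)): balance=$1137.21 total_interest=$137.21
After 6 (deposit($1000)): balance=$2137.21 total_interest=$137.21
After 7 (deposit($50)): balance=$2187.21 total_interest=$137.21
After 8 (deposit($50)): balance=$2237.21 total_interest=$137.21
After 9 (month_end (apply 2% monthly interest)): balance=$2281.95 total_interest=$181.95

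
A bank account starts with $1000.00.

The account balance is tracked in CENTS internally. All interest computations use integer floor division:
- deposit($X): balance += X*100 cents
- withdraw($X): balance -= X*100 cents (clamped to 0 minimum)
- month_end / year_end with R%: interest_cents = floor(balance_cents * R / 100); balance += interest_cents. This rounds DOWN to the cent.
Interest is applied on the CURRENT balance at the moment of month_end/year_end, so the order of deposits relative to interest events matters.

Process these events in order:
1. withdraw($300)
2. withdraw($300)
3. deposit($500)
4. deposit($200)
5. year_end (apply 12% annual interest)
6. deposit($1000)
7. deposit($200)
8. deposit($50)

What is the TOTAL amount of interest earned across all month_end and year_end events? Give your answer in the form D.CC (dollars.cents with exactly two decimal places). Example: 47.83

After 1 (withdraw($300)): balance=$700.00 total_interest=$0.00
After 2 (withdraw($300)): balance=$400.00 total_interest=$0.00
After 3 (deposit($500)): balance=$900.00 total_interest=$0.00
After 4 (deposit($200)): balance=$1100.00 total_interest=$0.00
After 5 (year_end (apply 12% annual interest)): balance=$1232.00 total_interest=$132.00
After 6 (deposit($1000)): balance=$2232.00 total_interest=$132.00
After 7 (deposit($200)): balance=$2432.00 total_interest=$132.00
After 8 (deposit($50)): balance=$2482.00 total_interest=$132.00

Answer: 132.00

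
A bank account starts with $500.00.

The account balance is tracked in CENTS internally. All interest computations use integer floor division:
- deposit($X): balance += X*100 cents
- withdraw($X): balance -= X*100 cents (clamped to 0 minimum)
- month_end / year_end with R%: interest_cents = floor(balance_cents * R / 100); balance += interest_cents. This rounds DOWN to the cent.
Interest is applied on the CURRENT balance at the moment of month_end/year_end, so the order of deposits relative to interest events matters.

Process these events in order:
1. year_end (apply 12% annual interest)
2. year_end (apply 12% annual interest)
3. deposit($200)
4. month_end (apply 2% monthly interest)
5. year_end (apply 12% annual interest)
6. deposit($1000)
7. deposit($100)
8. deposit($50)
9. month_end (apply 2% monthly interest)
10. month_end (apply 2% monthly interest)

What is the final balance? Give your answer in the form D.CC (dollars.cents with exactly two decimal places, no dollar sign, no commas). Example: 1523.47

After 1 (year_end (apply 12% annual interest)): balance=$560.00 total_interest=$60.00
After 2 (year_end (apply 12% annual interest)): balance=$627.20 total_interest=$127.20
After 3 (deposit($200)): balance=$827.20 total_interest=$127.20
After 4 (month_end (apply 2% monthly interest)): balance=$843.74 total_interest=$143.74
After 5 (year_end (apply 12% annual interest)): balance=$944.98 total_interest=$244.98
After 6 (deposit($1000)): balance=$1944.98 total_interest=$244.98
After 7 (deposit($100)): balance=$2044.98 total_interest=$244.98
After 8 (deposit($50)): balance=$2094.98 total_interest=$244.98
After 9 (month_end (apply 2% monthly interest)): balance=$2136.87 total_interest=$286.87
After 10 (month_end (apply 2% monthly interest)): balance=$2179.60 total_interest=$329.60

Answer: 2179.60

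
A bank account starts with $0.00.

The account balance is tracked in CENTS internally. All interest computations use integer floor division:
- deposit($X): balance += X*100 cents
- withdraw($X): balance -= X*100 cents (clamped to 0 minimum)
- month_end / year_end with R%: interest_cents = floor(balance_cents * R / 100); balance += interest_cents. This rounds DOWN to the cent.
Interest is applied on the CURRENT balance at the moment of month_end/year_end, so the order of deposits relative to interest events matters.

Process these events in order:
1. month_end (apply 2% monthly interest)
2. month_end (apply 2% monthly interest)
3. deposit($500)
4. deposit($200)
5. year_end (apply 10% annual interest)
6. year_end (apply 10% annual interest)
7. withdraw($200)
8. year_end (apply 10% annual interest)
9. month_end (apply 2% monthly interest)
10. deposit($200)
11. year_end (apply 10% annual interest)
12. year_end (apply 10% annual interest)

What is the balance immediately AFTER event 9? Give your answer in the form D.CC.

Answer: 725.93

Derivation:
After 1 (month_end (apply 2% monthly interest)): balance=$0.00 total_interest=$0.00
After 2 (month_end (apply 2% monthly interest)): balance=$0.00 total_interest=$0.00
After 3 (deposit($500)): balance=$500.00 total_interest=$0.00
After 4 (deposit($200)): balance=$700.00 total_interest=$0.00
After 5 (year_end (apply 10% annual interest)): balance=$770.00 total_interest=$70.00
After 6 (year_end (apply 10% annual interest)): balance=$847.00 total_interest=$147.00
After 7 (withdraw($200)): balance=$647.00 total_interest=$147.00
After 8 (year_end (apply 10% annual interest)): balance=$711.70 total_interest=$211.70
After 9 (month_end (apply 2% monthly interest)): balance=$725.93 total_interest=$225.93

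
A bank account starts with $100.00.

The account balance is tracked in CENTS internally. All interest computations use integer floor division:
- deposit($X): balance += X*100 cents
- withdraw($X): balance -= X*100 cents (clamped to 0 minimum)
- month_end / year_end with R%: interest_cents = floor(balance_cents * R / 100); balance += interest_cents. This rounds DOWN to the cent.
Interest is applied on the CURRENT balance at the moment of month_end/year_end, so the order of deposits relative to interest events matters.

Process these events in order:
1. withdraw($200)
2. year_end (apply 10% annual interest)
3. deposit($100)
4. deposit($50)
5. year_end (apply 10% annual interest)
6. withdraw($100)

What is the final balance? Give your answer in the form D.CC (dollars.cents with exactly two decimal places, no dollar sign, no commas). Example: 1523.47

Answer: 65.00

Derivation:
After 1 (withdraw($200)): balance=$0.00 total_interest=$0.00
After 2 (year_end (apply 10% annual interest)): balance=$0.00 total_interest=$0.00
After 3 (deposit($100)): balance=$100.00 total_interest=$0.00
After 4 (deposit($50)): balance=$150.00 total_interest=$0.00
After 5 (year_end (apply 10% annual interest)): balance=$165.00 total_interest=$15.00
After 6 (withdraw($100)): balance=$65.00 total_interest=$15.00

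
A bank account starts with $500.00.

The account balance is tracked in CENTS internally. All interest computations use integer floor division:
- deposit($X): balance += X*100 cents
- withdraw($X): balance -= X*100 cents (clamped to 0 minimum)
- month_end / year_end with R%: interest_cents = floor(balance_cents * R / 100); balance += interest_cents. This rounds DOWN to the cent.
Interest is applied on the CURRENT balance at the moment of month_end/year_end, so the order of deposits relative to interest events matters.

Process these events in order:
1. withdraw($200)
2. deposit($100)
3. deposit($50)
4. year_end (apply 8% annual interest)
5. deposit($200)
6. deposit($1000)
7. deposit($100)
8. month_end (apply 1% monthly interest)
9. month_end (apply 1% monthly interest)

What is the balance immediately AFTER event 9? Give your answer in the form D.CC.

Answer: 1821.89

Derivation:
After 1 (withdraw($200)): balance=$300.00 total_interest=$0.00
After 2 (deposit($100)): balance=$400.00 total_interest=$0.00
After 3 (deposit($50)): balance=$450.00 total_interest=$0.00
After 4 (year_end (apply 8% annual interest)): balance=$486.00 total_interest=$36.00
After 5 (deposit($200)): balance=$686.00 total_interest=$36.00
After 6 (deposit($1000)): balance=$1686.00 total_interest=$36.00
After 7 (deposit($100)): balance=$1786.00 total_interest=$36.00
After 8 (month_end (apply 1% monthly interest)): balance=$1803.86 total_interest=$53.86
After 9 (month_end (apply 1% monthly interest)): balance=$1821.89 total_interest=$71.89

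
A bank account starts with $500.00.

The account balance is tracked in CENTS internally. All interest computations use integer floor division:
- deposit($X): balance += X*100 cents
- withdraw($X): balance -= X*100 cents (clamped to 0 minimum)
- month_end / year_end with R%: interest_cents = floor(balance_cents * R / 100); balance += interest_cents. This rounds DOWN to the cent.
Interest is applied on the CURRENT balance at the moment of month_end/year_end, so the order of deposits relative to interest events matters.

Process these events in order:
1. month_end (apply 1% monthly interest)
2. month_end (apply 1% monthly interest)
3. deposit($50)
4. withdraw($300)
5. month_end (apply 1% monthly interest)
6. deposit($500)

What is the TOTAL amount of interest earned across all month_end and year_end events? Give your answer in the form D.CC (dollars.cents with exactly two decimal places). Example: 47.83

After 1 (month_end (apply 1% monthly interest)): balance=$505.00 total_interest=$5.00
After 2 (month_end (apply 1% monthly interest)): balance=$510.05 total_interest=$10.05
After 3 (deposit($50)): balance=$560.05 total_interest=$10.05
After 4 (withdraw($300)): balance=$260.05 total_interest=$10.05
After 5 (month_end (apply 1% monthly interest)): balance=$262.65 total_interest=$12.65
After 6 (deposit($500)): balance=$762.65 total_interest=$12.65

Answer: 12.65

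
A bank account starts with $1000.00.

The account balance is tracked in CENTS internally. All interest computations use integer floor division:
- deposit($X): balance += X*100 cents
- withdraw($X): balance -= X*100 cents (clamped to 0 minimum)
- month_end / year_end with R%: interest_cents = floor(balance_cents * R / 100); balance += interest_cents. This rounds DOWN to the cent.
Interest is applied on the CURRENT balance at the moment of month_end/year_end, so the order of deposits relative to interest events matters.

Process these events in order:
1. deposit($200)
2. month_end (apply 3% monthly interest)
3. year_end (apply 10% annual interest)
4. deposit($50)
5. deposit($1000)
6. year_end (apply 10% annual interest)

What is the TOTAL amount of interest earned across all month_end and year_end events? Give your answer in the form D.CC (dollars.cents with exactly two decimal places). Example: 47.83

Answer: 400.56

Derivation:
After 1 (deposit($200)): balance=$1200.00 total_interest=$0.00
After 2 (month_end (apply 3% monthly interest)): balance=$1236.00 total_interest=$36.00
After 3 (year_end (apply 10% annual interest)): balance=$1359.60 total_interest=$159.60
After 4 (deposit($50)): balance=$1409.60 total_interest=$159.60
After 5 (deposit($1000)): balance=$2409.60 total_interest=$159.60
After 6 (year_end (apply 10% annual interest)): balance=$2650.56 total_interest=$400.56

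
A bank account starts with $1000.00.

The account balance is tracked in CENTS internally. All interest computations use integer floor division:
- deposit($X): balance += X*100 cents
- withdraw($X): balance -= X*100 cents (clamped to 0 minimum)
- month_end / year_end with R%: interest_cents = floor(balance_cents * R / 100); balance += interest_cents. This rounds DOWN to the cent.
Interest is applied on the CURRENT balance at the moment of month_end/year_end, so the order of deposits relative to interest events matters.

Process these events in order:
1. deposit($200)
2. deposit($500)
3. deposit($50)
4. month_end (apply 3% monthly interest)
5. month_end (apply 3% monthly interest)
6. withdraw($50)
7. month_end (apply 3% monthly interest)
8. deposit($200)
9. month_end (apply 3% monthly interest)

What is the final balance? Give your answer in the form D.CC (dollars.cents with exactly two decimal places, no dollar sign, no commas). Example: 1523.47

After 1 (deposit($200)): balance=$1200.00 total_interest=$0.00
After 2 (deposit($500)): balance=$1700.00 total_interest=$0.00
After 3 (deposit($50)): balance=$1750.00 total_interest=$0.00
After 4 (month_end (apply 3% monthly interest)): balance=$1802.50 total_interest=$52.50
After 5 (month_end (apply 3% monthly interest)): balance=$1856.57 total_interest=$106.57
After 6 (withdraw($50)): balance=$1806.57 total_interest=$106.57
After 7 (month_end (apply 3% monthly interest)): balance=$1860.76 total_interest=$160.76
After 8 (deposit($200)): balance=$2060.76 total_interest=$160.76
After 9 (month_end (apply 3% monthly interest)): balance=$2122.58 total_interest=$222.58

Answer: 2122.58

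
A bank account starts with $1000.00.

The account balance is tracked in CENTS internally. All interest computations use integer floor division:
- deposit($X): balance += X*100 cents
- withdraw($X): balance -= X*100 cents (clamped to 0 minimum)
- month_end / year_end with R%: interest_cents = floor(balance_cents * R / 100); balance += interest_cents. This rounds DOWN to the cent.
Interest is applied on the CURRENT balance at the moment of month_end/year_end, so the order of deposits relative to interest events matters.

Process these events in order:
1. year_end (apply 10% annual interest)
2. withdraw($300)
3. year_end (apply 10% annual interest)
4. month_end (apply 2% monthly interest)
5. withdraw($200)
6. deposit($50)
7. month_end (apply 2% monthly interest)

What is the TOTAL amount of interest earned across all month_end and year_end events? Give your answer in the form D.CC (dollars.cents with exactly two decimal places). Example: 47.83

After 1 (year_end (apply 10% annual interest)): balance=$1100.00 total_interest=$100.00
After 2 (withdraw($300)): balance=$800.00 total_interest=$100.00
After 3 (year_end (apply 10% annual interest)): balance=$880.00 total_interest=$180.00
After 4 (month_end (apply 2% monthly interest)): balance=$897.60 total_interest=$197.60
After 5 (withdraw($200)): balance=$697.60 total_interest=$197.60
After 6 (deposit($50)): balance=$747.60 total_interest=$197.60
After 7 (month_end (apply 2% monthly interest)): balance=$762.55 total_interest=$212.55

Answer: 212.55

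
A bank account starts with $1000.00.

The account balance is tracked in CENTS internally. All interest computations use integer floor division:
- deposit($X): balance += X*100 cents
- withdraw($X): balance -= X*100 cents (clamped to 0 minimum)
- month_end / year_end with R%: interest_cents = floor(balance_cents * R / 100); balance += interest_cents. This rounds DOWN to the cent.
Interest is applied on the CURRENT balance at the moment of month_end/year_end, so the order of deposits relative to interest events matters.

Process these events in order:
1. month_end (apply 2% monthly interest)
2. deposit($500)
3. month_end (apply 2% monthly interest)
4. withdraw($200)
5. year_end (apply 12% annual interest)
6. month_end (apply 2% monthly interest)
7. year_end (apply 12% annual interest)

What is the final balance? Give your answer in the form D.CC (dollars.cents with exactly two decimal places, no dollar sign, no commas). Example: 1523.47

After 1 (month_end (apply 2% monthly interest)): balance=$1020.00 total_interest=$20.00
After 2 (deposit($500)): balance=$1520.00 total_interest=$20.00
After 3 (month_end (apply 2% monthly interest)): balance=$1550.40 total_interest=$50.40
After 4 (withdraw($200)): balance=$1350.40 total_interest=$50.40
After 5 (year_end (apply 12% annual interest)): balance=$1512.44 total_interest=$212.44
After 6 (month_end (apply 2% monthly interest)): balance=$1542.68 total_interest=$242.68
After 7 (year_end (apply 12% annual interest)): balance=$1727.80 total_interest=$427.80

Answer: 1727.80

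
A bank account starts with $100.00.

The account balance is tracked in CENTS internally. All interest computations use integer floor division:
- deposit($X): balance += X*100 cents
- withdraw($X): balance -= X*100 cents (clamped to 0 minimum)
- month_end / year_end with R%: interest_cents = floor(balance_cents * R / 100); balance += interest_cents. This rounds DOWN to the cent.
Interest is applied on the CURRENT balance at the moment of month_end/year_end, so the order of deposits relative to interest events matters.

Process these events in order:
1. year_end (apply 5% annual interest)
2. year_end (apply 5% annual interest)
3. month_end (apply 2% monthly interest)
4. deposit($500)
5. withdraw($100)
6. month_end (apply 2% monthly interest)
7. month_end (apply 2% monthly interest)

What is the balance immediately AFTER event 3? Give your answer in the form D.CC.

Answer: 112.45

Derivation:
After 1 (year_end (apply 5% annual interest)): balance=$105.00 total_interest=$5.00
After 2 (year_end (apply 5% annual interest)): balance=$110.25 total_interest=$10.25
After 3 (month_end (apply 2% monthly interest)): balance=$112.45 total_interest=$12.45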